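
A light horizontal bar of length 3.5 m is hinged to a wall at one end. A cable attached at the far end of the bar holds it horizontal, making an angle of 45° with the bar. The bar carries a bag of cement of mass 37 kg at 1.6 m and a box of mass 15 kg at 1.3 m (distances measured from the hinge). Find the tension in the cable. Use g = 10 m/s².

Taking torques about the hinge:
Bag of cement: 37 × 10 = 370 N down at 1.6 m → arm 1.6 m, τ = 370 × 1.6 = 592 N·m clockwise.
Box: 15 × 10 = 150 N down at 1.3 m → arm 1.3 m, τ = 150 × 1.3 = 195 N·m clockwise.
Total clockwise load moment = 787 N·m.
The cable tension T acts at 3.5 m; only its component perpendicular to the bar, T sinθ, produces torque. sin 45° = 0.7071.
For rotational equilibrium, T × 3.5 × 0.7071 = 787, so T = 787 / 2.475 = 318 N.

T ≈ 318 N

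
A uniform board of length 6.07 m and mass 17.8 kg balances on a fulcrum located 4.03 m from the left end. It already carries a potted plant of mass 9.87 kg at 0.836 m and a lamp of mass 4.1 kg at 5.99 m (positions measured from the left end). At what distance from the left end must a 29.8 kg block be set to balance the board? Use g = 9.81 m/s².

Sum moments about the fulcrum (at 4.03 m from the left end) (the support reaction has zero arm there).
Beam weight: 17.8 × 9.81 = 174.6 N down at 3.035 m → arm 0.995 m, τ = 174.6 × 0.995 = 173.7 N·m counterclockwise.
Potted plant: 9.87 × 9.81 = 96.82 N down at 0.836 m → arm 3.194 m, τ = 96.82 × 3.194 = 309.2 N·m counterclockwise.
Lamp: 4.1 × 9.81 = 40.22 N down at 5.99 m → arm 1.96 m, τ = 40.22 × 1.96 = 78.83 N·m clockwise.
Net moment of existing loads = 404.1 N·m counterclockwise.
The block weighs 29.8 × 9.81 = 292.3 N and must supply an equal clockwise moment, so its lever arm about the fulcrum is 404.1 / 292.3 = 1.38 m.
That puts it at 4.03 + 1.38 = 5.41 m from the left end.

x ≈ 5.41 m from the left end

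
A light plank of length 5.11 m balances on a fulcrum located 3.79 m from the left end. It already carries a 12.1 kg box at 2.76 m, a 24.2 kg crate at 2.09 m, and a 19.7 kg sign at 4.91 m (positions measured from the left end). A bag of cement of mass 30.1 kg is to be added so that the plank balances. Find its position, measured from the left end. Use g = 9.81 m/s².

x ≈ 4.84 m from the left end

Taking torques about the fulcrum (at 3.79 m from the left end):
Box: 12.1 × 9.81 = 118.7 N down at 2.76 m → arm 1.03 m, τ = 118.7 × 1.03 = 122.3 N·m counterclockwise.
Crate: 24.2 × 9.81 = 237.4 N down at 2.09 m → arm 1.7 m, τ = 237.4 × 1.7 = 403.6 N·m counterclockwise.
Sign: 19.7 × 9.81 = 193.3 N down at 4.91 m → arm 1.12 m, τ = 193.3 × 1.12 = 216.5 N·m clockwise.
Net moment of existing loads = 309.4 N·m counterclockwise.
The bag of cement weighs 30.1 × 9.81 = 295.3 N and must supply an equal clockwise moment, so its lever arm about the fulcrum is 309.4 / 295.3 = 1.05 m.
That puts it at 3.79 + 1.05 = 4.84 m from the left end.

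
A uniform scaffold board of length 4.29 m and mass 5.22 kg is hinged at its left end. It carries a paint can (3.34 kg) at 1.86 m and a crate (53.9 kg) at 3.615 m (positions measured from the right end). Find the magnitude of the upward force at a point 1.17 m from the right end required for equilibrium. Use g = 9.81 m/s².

F ≈ 175 N

Take moments about the left end.
Beam weight: 5.22 × 9.81 = 51.21 N down at 2.145 m → arm 2.145 m, τ = 51.21 × 2.145 = 109.8 N·m clockwise.
Paint can: 3.34 × 9.81 = 32.77 N down at 1.86 m → arm 2.43 m, τ = 32.77 × 2.43 = 79.63 N·m clockwise.
Crate: 53.9 × 9.81 = 528.8 N down at 3.615 m → arm 0.675 m, τ = 528.8 × 0.675 = 356.9 N·m clockwise.
Net moment of the loads = 546.3 N·m clockwise.
The upward force F acts at a point 1.17 m from the right end, arm 3.12 m, giving F × 3.12 counterclockwise.
Setting net torque to zero: F × 3.12 = 546.3 → F = 546.3 / 3.12 = 175 N.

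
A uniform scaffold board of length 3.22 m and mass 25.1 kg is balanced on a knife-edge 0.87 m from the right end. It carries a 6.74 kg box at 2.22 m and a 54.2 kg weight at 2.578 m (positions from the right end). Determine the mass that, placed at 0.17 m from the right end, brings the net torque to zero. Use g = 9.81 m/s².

m ≈ 172 kg

Take moments about the knife-edge (at 0.87 m from the right end).
Beam weight: 25.1 × 9.81 = 246.2 N down at 1.61 m → arm 0.74 m, τ = 246.2 × 0.74 = 182.2 N·m counterclockwise.
Box: 6.74 × 9.81 = 66.12 N down at 2.22 m → arm 1.35 m, τ = 66.12 × 1.35 = 89.26 N·m counterclockwise.
Weight: 54.2 × 9.81 = 531.7 N down at 2.578 m → arm 1.708 m, τ = 531.7 × 1.708 = 908.1 N·m counterclockwise.
Net moment of known loads = 1180 N·m counterclockwise.
An unknown mass m at 0.17 m has arm 0.7 m; its moment is m·g·0.7 clockwise.
Στ = 0 ⇒ m × 9.81 × 0.7 = 1180 ⇒ m = 1180 / (9.81 × 0.7) = 172 kg.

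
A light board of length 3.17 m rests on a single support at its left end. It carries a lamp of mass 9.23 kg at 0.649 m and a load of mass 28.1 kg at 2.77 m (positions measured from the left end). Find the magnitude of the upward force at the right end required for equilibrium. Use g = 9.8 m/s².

F ≈ 259 N

Take moments about the left end.
Lamp: 9.23 × 9.8 = 90.45 N down at 0.649 m → arm 0.649 m, τ = 90.45 × 0.649 = 58.7 N·m clockwise.
Load: 28.1 × 9.8 = 275.4 N down at 2.77 m → arm 2.77 m, τ = 275.4 × 2.77 = 762.9 N·m clockwise.
Net moment of the loads = 821.6 N·m clockwise.
The upward force F acts at the right end, arm 3.17 m, giving F × 3.17 counterclockwise.
Στ = 0 ⇒ F × 3.17 = 821.6 ⇒ F = 821.6 / 3.17 = 259 N.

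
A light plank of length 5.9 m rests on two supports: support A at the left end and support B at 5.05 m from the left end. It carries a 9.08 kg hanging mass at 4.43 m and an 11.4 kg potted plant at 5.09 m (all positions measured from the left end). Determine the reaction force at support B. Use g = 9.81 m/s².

R_B ≈ 191 N

Taking torques about support A:
Hanging mass: 9.08 × 9.81 = 89.07 N down at 4.43 m → arm 4.43 m, τ = 89.07 × 4.43 = 394.6 N·m clockwise.
Potted plant: 11.4 × 9.81 = 111.8 N down at 5.09 m → arm 5.09 m, τ = 111.8 × 5.09 = 569.1 N·m clockwise.
Net load moment about support A = 963.7 N·m clockwise.
Reaction R at support B is upward at 5.05 m, arm 5.05 m → moment R × 5.05 counterclockwise.
Setting net torque to zero: R × 5.05 = 963.7 → R = 191 N.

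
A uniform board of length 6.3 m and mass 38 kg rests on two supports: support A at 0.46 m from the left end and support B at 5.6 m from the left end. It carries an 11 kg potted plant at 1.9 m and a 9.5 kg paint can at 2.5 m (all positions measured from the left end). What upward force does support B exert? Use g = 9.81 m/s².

R_B ≈ 262 N

Sum moments about support A (its reaction then has zero moment arm).
Beam weight: 38 × 9.81 = 372.8 N down at 3.15 m → arm 2.69 m, τ = 372.8 × 2.69 = 1003 N·m clockwise.
Potted plant: 11 × 9.81 = 107.9 N down at 1.9 m → arm 1.44 m, τ = 107.9 × 1.44 = 155.4 N·m clockwise.
Paint can: 9.5 × 9.81 = 93.2 N down at 2.5 m → arm 2.04 m, τ = 93.2 × 2.04 = 190.1 N·m clockwise.
Net load moment about support A = 1348 N·m clockwise.
Reaction R at support B is upward at 5.6 m, arm 5.14 m → moment R × 5.14 counterclockwise.
Στ = 0 ⇒ R × 5.14 = 1348 ⇒ R = 262 N.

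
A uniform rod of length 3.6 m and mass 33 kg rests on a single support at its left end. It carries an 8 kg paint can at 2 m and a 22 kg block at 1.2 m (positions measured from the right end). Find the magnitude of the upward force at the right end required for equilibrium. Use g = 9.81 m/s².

F ≈ 341 N

Choose the left end as the axis so the unknown pivot reaction has zero arm there.
Beam weight: 33 × 9.81 = 323.7 N down at 1.8 m → arm 1.8 m, τ = 323.7 × 1.8 = 582.7 N·m clockwise.
Paint can: 8 × 9.81 = 78.48 N down at 2 m → arm 1.6 m, τ = 78.48 × 1.6 = 125.6 N·m clockwise.
Block: 22 × 9.81 = 215.8 N down at 1.2 m → arm 2.4 m, τ = 215.8 × 2.4 = 517.9 N·m clockwise.
Net moment of the loads = 1226 N·m clockwise.
The upward force F acts at the right end, arm 3.6 m, giving F × 3.6 counterclockwise.
Στ = 0 ⇒ F × 3.6 = 1226 ⇒ F = 1226 / 3.6 = 341 N.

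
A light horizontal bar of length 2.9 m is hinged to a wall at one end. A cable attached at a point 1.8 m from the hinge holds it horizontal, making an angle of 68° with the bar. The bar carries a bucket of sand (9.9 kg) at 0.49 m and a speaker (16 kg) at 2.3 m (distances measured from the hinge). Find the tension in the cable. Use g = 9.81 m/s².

T ≈ 245 N

Taking torques about the hinge:
Bucket of sand: 9.9 × 9.81 = 97.12 N down at 0.49 m → arm 0.49 m, τ = 97.12 × 0.49 = 47.59 N·m clockwise.
Speaker: 16 × 9.81 = 157 N down at 2.3 m → arm 2.3 m, τ = 157 × 2.3 = 361.1 N·m clockwise.
Total clockwise load moment = 408.7 N·m.
The cable tension T acts at 1.8 m; only its component perpendicular to the bar, T sinθ, produces torque. sin 68° = 0.9272.
Balancing moments: T × 1.8 × 0.9272 = 408.7, giving T = 408.7 / 1.669 = 245 N.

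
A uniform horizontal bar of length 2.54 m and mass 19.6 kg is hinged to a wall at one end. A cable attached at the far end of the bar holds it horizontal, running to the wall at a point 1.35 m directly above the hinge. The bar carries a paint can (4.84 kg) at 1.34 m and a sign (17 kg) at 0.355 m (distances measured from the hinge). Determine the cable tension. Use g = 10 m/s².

T ≈ 314 N

Sum moments about the hinge (the unknown hinge reaction has zero arm there).
Beam weight: 19.6 × 10 = 196 N down at 1.27 m → arm 1.27 m, τ = 196 × 1.27 = 248.9 N·m clockwise.
Paint can: 4.84 × 10 = 48.4 N down at 1.34 m → arm 1.34 m, τ = 48.4 × 1.34 = 64.86 N·m clockwise.
Sign: 17 × 10 = 170 N down at 0.355 m → arm 0.355 m, τ = 170 × 0.355 = 60.35 N·m clockwise.
Total clockwise load moment = 374.1 N·m.
The cable tension T acts at 2.54 m; only its component perpendicular to the bar, T sinθ, produces torque. sinθ = h/√(h²+d²) = 1.35/√(1.35²+2.54²) = 0.4693.
Στ = 0 ⇒ T × 2.54 × 0.4693 = 374.1 ⇒ T = 374.1 / 1.192 = 314 N.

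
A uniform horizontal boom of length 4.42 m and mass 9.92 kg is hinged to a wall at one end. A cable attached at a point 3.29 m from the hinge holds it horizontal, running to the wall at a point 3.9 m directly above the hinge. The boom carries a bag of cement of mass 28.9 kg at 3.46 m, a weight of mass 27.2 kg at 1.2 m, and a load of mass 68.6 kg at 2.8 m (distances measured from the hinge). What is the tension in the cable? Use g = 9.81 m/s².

Take moments about the hinge.
Beam weight: 9.92 × 9.81 = 97.32 N down at 2.21 m → arm 2.21 m, τ = 97.32 × 2.21 = 215.1 N·m clockwise.
Bag of cement: 28.9 × 9.81 = 283.5 N down at 3.46 m → arm 3.46 m, τ = 283.5 × 3.46 = 980.9 N·m clockwise.
Weight: 27.2 × 9.81 = 266.8 N down at 1.2 m → arm 1.2 m, τ = 266.8 × 1.2 = 320.2 N·m clockwise.
Load: 68.6 × 9.81 = 673 N down at 2.8 m → arm 2.8 m, τ = 673 × 2.8 = 1884 N·m clockwise.
Total clockwise load moment = 3400 N·m.
The cable tension T acts at 3.29 m; only its component perpendicular to the boom, T sinθ, produces torque. sinθ = h/√(h²+d²) = 3.9/√(3.9²+3.29²) = 0.7644.
Setting net torque to zero: T × 3.29 × 0.7644 = 3400 → T = 3400 / 2.515 = 1350 N.

T ≈ 1350 N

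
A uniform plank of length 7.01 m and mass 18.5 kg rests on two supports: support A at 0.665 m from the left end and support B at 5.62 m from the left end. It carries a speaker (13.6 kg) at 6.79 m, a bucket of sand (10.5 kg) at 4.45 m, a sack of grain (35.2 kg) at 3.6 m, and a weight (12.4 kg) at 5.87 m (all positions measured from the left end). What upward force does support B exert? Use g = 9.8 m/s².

R_B ≈ 679 N

Taking torques about support A:
Beam weight: 18.5 × 9.8 = 181.3 N down at 3.505 m → arm 2.84 m, τ = 181.3 × 2.84 = 514.9 N·m clockwise.
Speaker: 13.6 × 9.8 = 133.3 N down at 6.79 m → arm 6.125 m, τ = 133.3 × 6.125 = 816.5 N·m clockwise.
Bucket of sand: 10.5 × 9.8 = 102.9 N down at 4.45 m → arm 3.785 m, τ = 102.9 × 3.785 = 389.5 N·m clockwise.
Sack of grain: 35.2 × 9.8 = 345 N down at 3.6 m → arm 2.935 m, τ = 345 × 2.935 = 1013 N·m clockwise.
Weight: 12.4 × 9.8 = 121.5 N down at 5.87 m → arm 5.205 m, τ = 121.5 × 5.205 = 632.4 N·m clockwise.
Net load moment about support A = 3366 N·m clockwise.
Reaction R at support B is upward at 5.62 m, arm 4.955 m → moment R × 4.955 counterclockwise.
For rotational equilibrium, R × 4.955 = 3366, so R = 679 N.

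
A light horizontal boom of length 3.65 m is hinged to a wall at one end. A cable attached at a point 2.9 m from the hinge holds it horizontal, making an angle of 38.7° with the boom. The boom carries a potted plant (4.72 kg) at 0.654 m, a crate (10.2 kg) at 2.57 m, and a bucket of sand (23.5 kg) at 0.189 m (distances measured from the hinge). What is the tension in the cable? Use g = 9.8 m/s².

Choose the hinge as the axis so the unknown hinge reaction has zero arm there.
Potted plant: 4.72 × 9.8 = 46.26 N down at 0.654 m → arm 0.654 m, τ = 46.26 × 0.654 = 30.25 N·m clockwise.
Crate: 10.2 × 9.8 = 99.96 N down at 2.57 m → arm 2.57 m, τ = 99.96 × 2.57 = 256.9 N·m clockwise.
Bucket of sand: 23.5 × 9.8 = 230.3 N down at 0.189 m → arm 0.189 m, τ = 230.3 × 0.189 = 43.53 N·m clockwise.
Total clockwise load moment = 330.7 N·m.
The cable tension T acts at 2.9 m; only its component perpendicular to the boom, T sinθ, produces torque. sin 38.7° = 0.6252.
Balancing moments: T × 2.9 × 0.6252 = 330.7, giving T = 330.7 / 1.813 = 182 N.

T ≈ 182 N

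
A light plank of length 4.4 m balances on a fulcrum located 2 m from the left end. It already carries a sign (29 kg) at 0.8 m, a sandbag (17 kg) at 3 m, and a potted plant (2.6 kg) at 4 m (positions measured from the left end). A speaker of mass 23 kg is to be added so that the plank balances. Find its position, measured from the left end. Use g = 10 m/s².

About the fulcrum (at 2 m from the left end):
Sign: 29 × 10 = 290 N down at 0.8 m → arm 1.2 m, τ = 290 × 1.2 = 348 N·m counterclockwise.
Sandbag: 17 × 10 = 170 N down at 3 m → arm 1 m, τ = 170 × 1 = 170 N·m clockwise.
Potted plant: 2.6 × 10 = 26 N down at 4 m → arm 2 m, τ = 26 × 2 = 52 N·m clockwise.
Net moment of existing loads = 126 N·m counterclockwise.
The speaker weighs 23 × 10 = 230 N and must supply an equal clockwise moment, so its lever arm about the fulcrum is 126 / 230 = 0.548 m.
That puts it at 2 + 0.548 = 2.55 m from the left end.

x ≈ 2.55 m from the left end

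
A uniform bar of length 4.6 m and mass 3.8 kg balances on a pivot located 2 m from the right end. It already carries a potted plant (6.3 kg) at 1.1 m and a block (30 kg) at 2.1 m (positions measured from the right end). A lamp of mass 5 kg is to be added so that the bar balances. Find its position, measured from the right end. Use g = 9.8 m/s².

x ≈ 2.31 m from the right end

Choose the pivot (at 2 m from the right end) as the axis so the support reaction has zero arm there.
Beam weight: 3.8 × 9.8 = 37.24 N down at 2.3 m → arm 0.3 m, τ = 37.24 × 0.3 = 11.17 N·m counterclockwise.
Potted plant: 6.3 × 9.8 = 61.74 N down at 1.1 m → arm 0.9 m, τ = 61.74 × 0.9 = 55.57 N·m clockwise.
Block: 30 × 9.8 = 294 N down at 2.1 m → arm 0.1 m, τ = 294 × 0.1 = 29.4 N·m counterclockwise.
Net moment of existing loads = 15 N·m clockwise.
The lamp weighs 5 × 9.8 = 49 N and must supply an equal counterclockwise moment, so its lever arm about the pivot is 15 / 49 = 0.306 m.
That puts it at 2 + 0.306 = 2.31 m from the right end.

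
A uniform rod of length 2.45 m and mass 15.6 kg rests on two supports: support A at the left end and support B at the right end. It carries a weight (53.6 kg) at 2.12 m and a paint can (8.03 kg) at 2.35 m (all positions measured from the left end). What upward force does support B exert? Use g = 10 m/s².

Sum moments about support A (its reaction then has zero moment arm).
Beam weight: 15.6 × 10 = 156 N down at 1.225 m → arm 1.225 m, τ = 156 × 1.225 = 191.1 N·m clockwise.
Weight: 53.6 × 10 = 536 N down at 2.12 m → arm 2.12 m, τ = 536 × 2.12 = 1136 N·m clockwise.
Paint can: 8.03 × 10 = 80.3 N down at 2.35 m → arm 2.35 m, τ = 80.3 × 2.35 = 188.7 N·m clockwise.
Net load moment about support A = 1516 N·m clockwise.
Reaction R at support B is upward at 2.45 m, arm 2.45 m → moment R × 2.45 counterclockwise.
For rotational equilibrium, R × 2.45 = 1516, so R = 619 N.

R_B ≈ 619 N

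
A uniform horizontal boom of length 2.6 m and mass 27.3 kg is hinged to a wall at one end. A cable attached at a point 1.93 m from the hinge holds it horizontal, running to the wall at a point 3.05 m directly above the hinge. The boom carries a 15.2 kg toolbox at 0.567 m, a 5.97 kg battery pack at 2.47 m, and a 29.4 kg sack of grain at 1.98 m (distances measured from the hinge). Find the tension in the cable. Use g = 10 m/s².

Taking torques about the hinge:
Beam weight: 27.3 × 10 = 273 N down at 1.3 m → arm 1.3 m, τ = 273 × 1.3 = 354.9 N·m clockwise.
Toolbox: 15.2 × 10 = 152 N down at 0.567 m → arm 0.567 m, τ = 152 × 0.567 = 86.18 N·m clockwise.
Battery pack: 5.97 × 10 = 59.7 N down at 2.47 m → arm 2.47 m, τ = 59.7 × 2.47 = 147.5 N·m clockwise.
Sack of grain: 29.4 × 10 = 294 N down at 1.98 m → arm 1.98 m, τ = 294 × 1.98 = 582.1 N·m clockwise.
Total clockwise load moment = 1171 N·m.
The cable tension T acts at 1.93 m; only its component perpendicular to the boom, T sinθ, produces torque. sinθ = h/√(h²+d²) = 3.05/√(3.05²+1.93²) = 0.845.
Setting net torque to zero: T × 1.93 × 0.845 = 1171 → T = 1171 / 1.631 = 718 N.

T ≈ 718 N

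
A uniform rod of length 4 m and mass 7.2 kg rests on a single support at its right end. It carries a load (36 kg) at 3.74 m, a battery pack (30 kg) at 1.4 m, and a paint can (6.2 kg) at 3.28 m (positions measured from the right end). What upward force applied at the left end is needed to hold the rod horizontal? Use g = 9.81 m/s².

Taking torques about the right end:
Beam weight: 7.2 × 9.81 = 70.63 N down at 2 m → arm 2 m, τ = 70.63 × 2 = 141.3 N·m counterclockwise.
Load: 36 × 9.81 = 353.2 N down at 3.74 m → arm 3.74 m, τ = 353.2 × 3.74 = 1321 N·m counterclockwise.
Battery pack: 30 × 9.81 = 294.3 N down at 1.4 m → arm 1.4 m, τ = 294.3 × 1.4 = 412 N·m counterclockwise.
Paint can: 6.2 × 9.81 = 60.82 N down at 3.28 m → arm 3.28 m, τ = 60.82 × 3.28 = 199.5 N·m counterclockwise.
Net moment of the loads = 2074 N·m counterclockwise.
The upward force F acts at the left end, arm 4 m, giving F × 4 clockwise.
Στ = 0 ⇒ F × 4 = 2074 ⇒ F = 2074 / 4 = 518 N.

F ≈ 518 N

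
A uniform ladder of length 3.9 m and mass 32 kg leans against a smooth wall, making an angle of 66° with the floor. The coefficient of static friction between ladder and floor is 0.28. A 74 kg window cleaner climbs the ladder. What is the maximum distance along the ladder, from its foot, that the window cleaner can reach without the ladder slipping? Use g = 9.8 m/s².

Taking torques about the foot of the ladder:
Ladder weight 32×9.8 = 313.6 N acts at 1.95 m along the ladder; its horizontal arm is 1.95·cos66° = 0.7931 m → τ = 248.7 N·m clockwise.
Window cleaner weight 74×9.8 = 725.2 N at distance d → arm d·cos66° → τ = 725.2·d·0.4067 clockwise.
Wall normal N at the top has arm L sinθ = 3.563 m counterclockwise, so Στ = 0 gives N·3.563 = 248.7 + 294.9·d.
ΣFy = 0 ⇒ N_floor = 1039 N, so the maximum friction is μ_s·N_floor = 0.28×1039 = 290.9 N. ΣFx = 0 ⇒ N_wall = f, so at the slipping point N = 290.9 N.
Substituting: 290.9×3.563 = 248.7 + 294.9·d ⇒ d = (1036 − 248.7) / 294.9 = 2.67 m.

d ≈ 2.67 m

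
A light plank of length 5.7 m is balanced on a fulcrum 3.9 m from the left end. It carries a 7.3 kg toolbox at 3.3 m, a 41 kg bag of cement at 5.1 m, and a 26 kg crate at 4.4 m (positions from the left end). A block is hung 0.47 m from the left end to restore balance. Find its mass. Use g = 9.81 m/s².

m ≈ 16.9 kg

Take moments about the fulcrum (at 3.9 m from the left end).
Toolbox: 7.3 × 9.81 = 71.61 N down at 3.3 m → arm 0.6 m, τ = 71.61 × 0.6 = 42.97 N·m counterclockwise.
Bag of cement: 41 × 9.81 = 402.2 N down at 5.1 m → arm 1.2 m, τ = 402.2 × 1.2 = 482.6 N·m clockwise.
Crate: 26 × 9.81 = 255.1 N down at 4.4 m → arm 0.5 m, τ = 255.1 × 0.5 = 127.5 N·m clockwise.
Net moment of known loads = 567.1 N·m clockwise.
An unknown mass m at 0.47 m has arm 3.43 m; its moment is m·g·3.43 counterclockwise.
Στ = 0 ⇒ m × 9.81 × 3.43 = 567.1 ⇒ m = 567.1 / (9.81 × 3.43) = 16.9 kg.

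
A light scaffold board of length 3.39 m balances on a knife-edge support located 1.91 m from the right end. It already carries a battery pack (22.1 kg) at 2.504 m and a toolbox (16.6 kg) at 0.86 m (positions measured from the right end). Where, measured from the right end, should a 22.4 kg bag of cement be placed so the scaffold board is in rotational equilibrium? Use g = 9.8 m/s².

Sum moments about the knife-edge support (at 1.91 m from the right end) (the support reaction has zero arm there).
Battery pack: 22.1 × 9.8 = 216.6 N down at 2.504 m → arm 0.594 m, τ = 216.6 × 0.594 = 128.7 N·m counterclockwise.
Toolbox: 16.6 × 9.8 = 162.7 N down at 0.86 m → arm 1.05 m, τ = 162.7 × 1.05 = 170.8 N·m clockwise.
Net moment of existing loads = 42.1 N·m clockwise.
The bag of cement weighs 22.4 × 9.8 = 219.5 N and must supply an equal counterclockwise moment, so its lever arm about the knife-edge support is 42.1 / 219.5 = 0.192 m.
That puts it at 1.91 + 0.192 = 2.1 m from the right end.

x ≈ 2.1 m from the right end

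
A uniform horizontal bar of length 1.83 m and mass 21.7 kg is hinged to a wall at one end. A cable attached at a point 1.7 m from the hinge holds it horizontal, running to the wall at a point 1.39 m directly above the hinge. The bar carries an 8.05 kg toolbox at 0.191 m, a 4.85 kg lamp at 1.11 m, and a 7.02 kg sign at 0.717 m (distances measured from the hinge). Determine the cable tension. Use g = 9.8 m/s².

T ≈ 290 N

Sum moments about the hinge (the unknown hinge reaction has zero arm there).
Beam weight: 21.7 × 9.8 = 212.7 N down at 0.915 m → arm 0.915 m, τ = 212.7 × 0.915 = 194.6 N·m clockwise.
Toolbox: 8.05 × 9.8 = 78.89 N down at 0.191 m → arm 0.191 m, τ = 78.89 × 0.191 = 15.07 N·m clockwise.
Lamp: 4.85 × 9.8 = 47.53 N down at 1.11 m → arm 1.11 m, τ = 47.53 × 1.11 = 52.76 N·m clockwise.
Sign: 7.02 × 9.8 = 68.8 N down at 0.717 m → arm 0.717 m, τ = 68.8 × 0.717 = 49.33 N·m clockwise.
Total clockwise load moment = 311.8 N·m.
The cable tension T acts at 1.7 m; only its component perpendicular to the bar, T sinθ, produces torque. sinθ = h/√(h²+d²) = 1.39/√(1.39²+1.7²) = 0.633.
Balancing moments: T × 1.7 × 0.633 = 311.8, giving T = 311.8 / 1.076 = 290 N.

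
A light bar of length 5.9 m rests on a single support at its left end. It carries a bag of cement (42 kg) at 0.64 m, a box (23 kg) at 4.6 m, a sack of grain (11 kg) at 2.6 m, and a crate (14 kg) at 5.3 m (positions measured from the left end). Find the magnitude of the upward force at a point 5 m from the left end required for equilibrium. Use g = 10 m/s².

F ≈ 471 N

About the left end:
Bag of cement: 42 × 10 = 420 N down at 0.64 m → arm 0.64 m, τ = 420 × 0.64 = 268.8 N·m clockwise.
Box: 23 × 10 = 230 N down at 4.6 m → arm 4.6 m, τ = 230 × 4.6 = 1058 N·m clockwise.
Sack of grain: 11 × 10 = 110 N down at 2.6 m → arm 2.6 m, τ = 110 × 2.6 = 286 N·m clockwise.
Crate: 14 × 10 = 140 N down at 5.3 m → arm 5.3 m, τ = 140 × 5.3 = 742 N·m clockwise.
Net moment of the loads = 2355 N·m clockwise.
The upward force F acts at a point 5 m from the left end, arm 5 m, giving F × 5 counterclockwise.
Balancing moments: F × 5 = 2355, giving F = 2355 / 5 = 471 N.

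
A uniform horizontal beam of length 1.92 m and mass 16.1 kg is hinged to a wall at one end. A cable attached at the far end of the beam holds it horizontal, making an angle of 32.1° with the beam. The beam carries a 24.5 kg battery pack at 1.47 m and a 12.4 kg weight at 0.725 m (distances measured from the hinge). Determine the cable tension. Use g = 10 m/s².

T ≈ 593 N

About the hinge:
Beam weight: 16.1 × 10 = 161 N down at 0.96 m → arm 0.96 m, τ = 161 × 0.96 = 154.6 N·m clockwise.
Battery pack: 24.5 × 10 = 245 N down at 1.47 m → arm 1.47 m, τ = 245 × 1.47 = 360.1 N·m clockwise.
Weight: 12.4 × 10 = 124 N down at 0.725 m → arm 0.725 m, τ = 124 × 0.725 = 89.9 N·m clockwise.
Total clockwise load moment = 604.6 N·m.
The cable tension T acts at 1.92 m; only its component perpendicular to the beam, T sinθ, produces torque. sin 32.1° = 0.5314.
Setting net torque to zero: T × 1.92 × 0.5314 = 604.6 → T = 604.6 / 1.02 = 593 N.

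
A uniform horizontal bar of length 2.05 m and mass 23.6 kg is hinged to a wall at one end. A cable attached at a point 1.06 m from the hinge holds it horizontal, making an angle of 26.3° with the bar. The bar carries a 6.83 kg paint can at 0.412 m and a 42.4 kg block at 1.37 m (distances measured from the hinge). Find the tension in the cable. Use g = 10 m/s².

T ≈ 1810 N

Take moments about the hinge.
Beam weight: 23.6 × 10 = 236 N down at 1.025 m → arm 1.025 m, τ = 236 × 1.025 = 241.9 N·m clockwise.
Paint can: 6.83 × 10 = 68.3 N down at 0.412 m → arm 0.412 m, τ = 68.3 × 0.412 = 28.14 N·m clockwise.
Block: 42.4 × 10 = 424 N down at 1.37 m → arm 1.37 m, τ = 424 × 1.37 = 580.9 N·m clockwise.
Total clockwise load moment = 850.9 N·m.
The cable tension T acts at 1.06 m; only its component perpendicular to the bar, T sinθ, produces torque. sin 26.3° = 0.4431.
Στ = 0 ⇒ T × 1.06 × 0.4431 = 850.9 ⇒ T = 850.9 / 0.4697 = 1810 N.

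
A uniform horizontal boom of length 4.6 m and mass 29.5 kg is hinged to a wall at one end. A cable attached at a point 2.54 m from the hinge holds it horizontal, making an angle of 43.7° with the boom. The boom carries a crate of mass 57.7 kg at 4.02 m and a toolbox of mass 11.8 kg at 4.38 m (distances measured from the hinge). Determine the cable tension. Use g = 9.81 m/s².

T ≈ 1960 N

Taking torques about the hinge:
Beam weight: 29.5 × 9.81 = 289.4 N down at 2.3 m → arm 2.3 m, τ = 289.4 × 2.3 = 665.6 N·m clockwise.
Crate: 57.7 × 9.81 = 566 N down at 4.02 m → arm 4.02 m, τ = 566 × 4.02 = 2275 N·m clockwise.
Toolbox: 11.8 × 9.81 = 115.8 N down at 4.38 m → arm 4.38 m, τ = 115.8 × 4.38 = 507.2 N·m clockwise.
Total clockwise load moment = 3448 N·m.
The cable tension T acts at 2.54 m; only its component perpendicular to the boom, T sinθ, produces torque. sin 43.7° = 0.6909.
Balancing moments: T × 2.54 × 0.6909 = 3448, giving T = 3448 / 1.755 = 1960 N.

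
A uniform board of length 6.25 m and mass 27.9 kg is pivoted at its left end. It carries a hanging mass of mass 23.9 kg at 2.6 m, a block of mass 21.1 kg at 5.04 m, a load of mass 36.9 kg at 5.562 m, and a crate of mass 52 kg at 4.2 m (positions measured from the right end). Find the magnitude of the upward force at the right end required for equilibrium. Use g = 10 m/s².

About the left end:
Beam weight: 27.9 × 10 = 279 N down at 3.125 m → arm 3.125 m, τ = 279 × 3.125 = 871.9 N·m clockwise.
Hanging mass: 23.9 × 10 = 239 N down at 2.6 m → arm 3.65 m, τ = 239 × 3.65 = 872.4 N·m clockwise.
Block: 21.1 × 10 = 211 N down at 5.04 m → arm 1.21 m, τ = 211 × 1.21 = 255.3 N·m clockwise.
Load: 36.9 × 10 = 369 N down at 5.562 m → arm 0.688 m, τ = 369 × 0.688 = 253.9 N·m clockwise.
Crate: 52 × 10 = 520 N down at 4.2 m → arm 2.05 m, τ = 520 × 2.05 = 1066 N·m clockwise.
Net moment of the loads = 3320 N·m clockwise.
The upward force F acts at the right end, arm 6.25 m, giving F × 6.25 counterclockwise.
For rotational equilibrium, F × 6.25 = 3320, so F = 3320 / 6.25 = 531 N.

F ≈ 531 N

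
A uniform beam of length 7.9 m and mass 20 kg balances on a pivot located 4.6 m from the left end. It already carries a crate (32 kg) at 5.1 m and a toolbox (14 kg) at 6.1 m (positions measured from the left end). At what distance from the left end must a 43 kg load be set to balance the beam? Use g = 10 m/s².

x ≈ 4.04 m from the left end

Take moments about the pivot (at 4.6 m from the left end).
Beam weight: 20 × 10 = 200 N down at 3.95 m → arm 0.65 m, τ = 200 × 0.65 = 130 N·m counterclockwise.
Crate: 32 × 10 = 320 N down at 5.1 m → arm 0.5 m, τ = 320 × 0.5 = 160 N·m clockwise.
Toolbox: 14 × 10 = 140 N down at 6.1 m → arm 1.5 m, τ = 140 × 1.5 = 210 N·m clockwise.
Net moment of existing loads = 240 N·m clockwise.
The load weighs 43 × 10 = 430 N and must supply an equal counterclockwise moment, so its lever arm about the pivot is 240 / 430 = 0.558 m.
That puts it at 4.6 − 0.558 = 4.04 m from the left end.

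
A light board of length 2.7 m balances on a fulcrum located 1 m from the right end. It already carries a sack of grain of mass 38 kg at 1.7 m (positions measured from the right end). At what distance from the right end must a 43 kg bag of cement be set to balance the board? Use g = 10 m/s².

Taking torques about the fulcrum (at 1 m from the right end):
Sack of grain: 38 × 10 = 380 N down at 1.7 m → arm 0.7 m, τ = 380 × 0.7 = 266 N·m counterclockwise.
Net moment of existing loads = 266 N·m counterclockwise.
The bag of cement weighs 43 × 10 = 430 N and must supply an equal clockwise moment, so its lever arm about the fulcrum is 266 / 430 = 0.619 m.
That puts it at 1 − 0.619 = 0.381 m from the right end.

x ≈ 0.381 m from the right end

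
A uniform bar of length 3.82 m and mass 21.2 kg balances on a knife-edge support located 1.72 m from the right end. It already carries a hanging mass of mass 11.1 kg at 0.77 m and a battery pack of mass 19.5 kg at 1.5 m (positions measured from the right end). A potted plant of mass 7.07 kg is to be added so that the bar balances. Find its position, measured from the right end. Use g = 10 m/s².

Sum moments about the knife-edge support (at 1.72 m from the right end) (the support reaction has zero arm there).
Beam weight: 21.2 × 10 = 212 N down at 1.91 m → arm 0.19 m, τ = 212 × 0.19 = 40.28 N·m counterclockwise.
Hanging mass: 11.1 × 10 = 111 N down at 0.77 m → arm 0.95 m, τ = 111 × 0.95 = 105.4 N·m clockwise.
Battery pack: 19.5 × 10 = 195 N down at 1.5 m → arm 0.22 m, τ = 195 × 0.22 = 42.9 N·m clockwise.
Net moment of existing loads = 108 N·m clockwise.
The potted plant weighs 7.07 × 10 = 70.7 N and must supply an equal counterclockwise moment, so its lever arm about the knife-edge support is 108 / 70.7 = 1.53 m.
That puts it at 1.72 + 1.53 = 3.25 m from the right end.

x ≈ 3.25 m from the right end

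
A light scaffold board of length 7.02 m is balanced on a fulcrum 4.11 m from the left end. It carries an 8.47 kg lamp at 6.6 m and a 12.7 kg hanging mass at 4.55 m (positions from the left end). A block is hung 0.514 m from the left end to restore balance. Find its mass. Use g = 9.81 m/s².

Choose the fulcrum (at 4.11 m from the left end) as the axis so the support reaction has zero arm there.
Lamp: 8.47 × 9.81 = 83.09 N down at 6.6 m → arm 2.49 m, τ = 83.09 × 2.49 = 206.9 N·m clockwise.
Hanging mass: 12.7 × 9.81 = 124.6 N down at 4.55 m → arm 0.44 m, τ = 124.6 × 0.44 = 54.82 N·m clockwise.
Net moment of known loads = 261.7 N·m clockwise.
An unknown mass m at 0.514 m has arm 3.596 m; its moment is m·g·3.596 counterclockwise.
Setting net torque to zero: m × 9.81 × 3.596 = 261.7 → m = 261.7 / (9.81 × 3.596) = 7.42 kg.

m ≈ 7.42 kg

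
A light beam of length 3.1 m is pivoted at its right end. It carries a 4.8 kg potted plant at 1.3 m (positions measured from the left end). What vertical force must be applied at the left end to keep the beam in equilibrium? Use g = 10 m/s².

F ≈ 27.9 N

Choose the right end as the axis so the unknown pivot reaction has zero arm there.
Potted plant: 4.8 × 10 = 48 N down at 1.3 m → arm 1.8 m, τ = 48 × 1.8 = 86.4 N·m counterclockwise.
Net moment of the loads = 86.4 N·m counterclockwise.
The upward force F acts at the left end, arm 3.1 m, giving F × 3.1 clockwise.
Στ = 0 ⇒ F × 3.1 = 86.4 ⇒ F = 86.4 / 3.1 = 27.9 N.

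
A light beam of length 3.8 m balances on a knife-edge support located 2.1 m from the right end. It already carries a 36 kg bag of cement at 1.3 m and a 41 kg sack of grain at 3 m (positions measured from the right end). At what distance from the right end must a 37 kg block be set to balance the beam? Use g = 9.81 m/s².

x ≈ 1.88 m from the right end

Taking torques about the knife-edge support (at 2.1 m from the right end):
Bag of cement: 36 × 9.81 = 353.2 N down at 1.3 m → arm 0.8 m, τ = 353.2 × 0.8 = 282.6 N·m clockwise.
Sack of grain: 41 × 9.81 = 402.2 N down at 3 m → arm 0.9 m, τ = 402.2 × 0.9 = 362 N·m counterclockwise.
Net moment of existing loads = 79.4 N·m counterclockwise.
The block weighs 37 × 9.81 = 363 N and must supply an equal clockwise moment, so its lever arm about the knife-edge support is 79.4 / 363 = 0.219 m.
That puts it at 2.1 − 0.219 = 1.88 m from the right end.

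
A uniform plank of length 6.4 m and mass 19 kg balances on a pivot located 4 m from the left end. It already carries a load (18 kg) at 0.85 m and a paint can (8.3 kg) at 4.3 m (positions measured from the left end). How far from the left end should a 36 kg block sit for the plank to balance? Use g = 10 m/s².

x ≈ 5.93 m from the left end

Taking torques about the pivot (at 4 m from the left end):
Beam weight: 19 × 10 = 190 N down at 3.2 m → arm 0.8 m, τ = 190 × 0.8 = 152 N·m counterclockwise.
Load: 18 × 10 = 180 N down at 0.85 m → arm 3.15 m, τ = 180 × 3.15 = 567 N·m counterclockwise.
Paint can: 8.3 × 10 = 83 N down at 4.3 m → arm 0.3 m, τ = 83 × 0.3 = 24.9 N·m clockwise.
Net moment of existing loads = 694.1 N·m counterclockwise.
The block weighs 36 × 10 = 360 N and must supply an equal clockwise moment, so its lever arm about the pivot is 694.1 / 360 = 1.93 m.
That puts it at 4 + 1.93 = 5.93 m from the left end.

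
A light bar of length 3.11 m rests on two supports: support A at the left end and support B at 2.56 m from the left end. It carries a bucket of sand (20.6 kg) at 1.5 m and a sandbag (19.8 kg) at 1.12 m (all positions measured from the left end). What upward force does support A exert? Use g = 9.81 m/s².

Taking torques about support B:
Bucket of sand: 20.6 × 9.81 = 202.1 N down at 1.5 m → arm 1.06 m, τ = 202.1 × 1.06 = 214.2 N·m counterclockwise.
Sandbag: 19.8 × 9.81 = 194.2 N down at 1.12 m → arm 1.44 m, τ = 194.2 × 1.44 = 279.6 N·m counterclockwise.
Net load moment about support B = 493.8 N·m counterclockwise.
Reaction R at support A is upward at 0 m, arm 2.56 m → moment R × 2.56 clockwise.
Balancing moments: R × 2.56 = 493.8, giving R = 193 N.

R_A ≈ 193 N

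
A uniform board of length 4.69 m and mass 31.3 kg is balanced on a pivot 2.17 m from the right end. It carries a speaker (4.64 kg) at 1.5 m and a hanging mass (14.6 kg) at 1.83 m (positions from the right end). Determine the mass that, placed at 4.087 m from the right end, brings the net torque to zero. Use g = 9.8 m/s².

About the pivot (at 2.17 m from the right end):
Beam weight: 31.3 × 9.8 = 306.7 N down at 2.345 m → arm 0.175 m, τ = 306.7 × 0.175 = 53.67 N·m counterclockwise.
Speaker: 4.64 × 9.8 = 45.47 N down at 1.5 m → arm 0.67 m, τ = 45.47 × 0.67 = 30.46 N·m clockwise.
Hanging mass: 14.6 × 9.8 = 143.1 N down at 1.83 m → arm 0.34 m, τ = 143.1 × 0.34 = 48.65 N·m clockwise.
Net moment of known loads = 25.44 N·m clockwise.
An unknown mass m at 4.087 m has arm 1.917 m; its moment is m·g·1.917 counterclockwise.
For rotational equilibrium, m × 9.8 × 1.917 = 25.44, so m = 25.44 / (9.8 × 1.917) = 1.35 kg.

m ≈ 1.35 kg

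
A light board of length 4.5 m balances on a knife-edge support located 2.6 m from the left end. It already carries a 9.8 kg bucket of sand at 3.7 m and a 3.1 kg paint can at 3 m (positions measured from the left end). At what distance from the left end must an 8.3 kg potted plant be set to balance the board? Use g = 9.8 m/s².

x ≈ 1.15 m from the left end

Take moments about the knife-edge support (at 2.6 m from the left end).
Bucket of sand: 9.8 × 9.8 = 96.04 N down at 3.7 m → arm 1.1 m, τ = 96.04 × 1.1 = 105.6 N·m clockwise.
Paint can: 3.1 × 9.8 = 30.38 N down at 3 m → arm 0.4 m, τ = 30.38 × 0.4 = 12.15 N·m clockwise.
Net moment of existing loads = 117.8 N·m clockwise.
The potted plant weighs 8.3 × 9.8 = 81.34 N and must supply an equal counterclockwise moment, so its lever arm about the knife-edge support is 117.8 / 81.34 = 1.45 m.
That puts it at 2.6 − 1.45 = 1.15 m from the left end.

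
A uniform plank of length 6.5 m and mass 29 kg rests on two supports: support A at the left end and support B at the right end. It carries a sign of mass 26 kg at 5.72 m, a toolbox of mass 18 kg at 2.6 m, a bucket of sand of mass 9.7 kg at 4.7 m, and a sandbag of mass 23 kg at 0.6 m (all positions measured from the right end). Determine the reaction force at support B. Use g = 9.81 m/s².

About support A:
Beam weight: 29 × 9.81 = 284.5 N down at 3.25 m → arm 3.25 m, τ = 284.5 × 3.25 = 924.6 N·m clockwise.
Sign: 26 × 9.81 = 255.1 N down at 5.72 m → arm 0.78 m, τ = 255.1 × 0.78 = 199 N·m clockwise.
Toolbox: 18 × 9.81 = 176.6 N down at 2.6 m → arm 3.9 m, τ = 176.6 × 3.9 = 688.7 N·m clockwise.
Bucket of sand: 9.7 × 9.81 = 95.16 N down at 4.7 m → arm 1.8 m, τ = 95.16 × 1.8 = 171.3 N·m clockwise.
Sandbag: 23 × 9.81 = 225.6 N down at 0.6 m → arm 5.9 m, τ = 225.6 × 5.9 = 1331 N·m clockwise.
Net load moment about support A = 3315 N·m clockwise.
Reaction R at support B is upward at 0 m, arm 6.5 m → moment R × 6.5 counterclockwise.
Στ = 0 ⇒ R × 6.5 = 3315 ⇒ R = 510 N.

R_B ≈ 510 N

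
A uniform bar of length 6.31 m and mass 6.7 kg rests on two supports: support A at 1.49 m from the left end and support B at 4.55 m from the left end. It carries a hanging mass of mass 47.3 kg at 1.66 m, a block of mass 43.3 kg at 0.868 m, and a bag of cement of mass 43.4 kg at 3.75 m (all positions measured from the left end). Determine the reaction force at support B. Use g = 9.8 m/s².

Taking torques about support A:
Beam weight: 6.7 × 9.8 = 65.66 N down at 3.155 m → arm 1.665 m, τ = 65.66 × 1.665 = 109.3 N·m clockwise.
Hanging mass: 47.3 × 9.8 = 463.5 N down at 1.66 m → arm 0.17 m, τ = 463.5 × 0.17 = 78.8 N·m clockwise.
Block: 43.3 × 9.8 = 424.3 N down at 0.868 m → arm 0.622 m, τ = 424.3 × 0.622 = 263.9 N·m counterclockwise.
Bag of cement: 43.4 × 9.8 = 425.3 N down at 3.75 m → arm 2.26 m, τ = 425.3 × 2.26 = 961.2 N·m clockwise.
Net load moment about support A = 885.4 N·m clockwise.
Reaction R at support B is upward at 4.55 m, arm 3.06 m → moment R × 3.06 counterclockwise.
Στ = 0 ⇒ R × 3.06 = 885.4 ⇒ R = 289 N.

R_B ≈ 289 N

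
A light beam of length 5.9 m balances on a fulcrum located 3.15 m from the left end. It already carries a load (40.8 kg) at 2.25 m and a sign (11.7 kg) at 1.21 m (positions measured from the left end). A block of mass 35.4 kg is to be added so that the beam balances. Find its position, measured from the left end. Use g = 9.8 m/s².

x ≈ 4.83 m from the left end

Choose the fulcrum (at 3.15 m from the left end) as the axis so the support reaction has zero arm there.
Load: 40.8 × 9.8 = 399.8 N down at 2.25 m → arm 0.9 m, τ = 399.8 × 0.9 = 359.8 N·m counterclockwise.
Sign: 11.7 × 9.8 = 114.7 N down at 1.21 m → arm 1.94 m, τ = 114.7 × 1.94 = 222.5 N·m counterclockwise.
Net moment of existing loads = 582.3 N·m counterclockwise.
The block weighs 35.4 × 9.8 = 346.9 N and must supply an equal clockwise moment, so its lever arm about the fulcrum is 582.3 / 346.9 = 1.68 m.
That puts it at 3.15 + 1.68 = 4.83 m from the left end.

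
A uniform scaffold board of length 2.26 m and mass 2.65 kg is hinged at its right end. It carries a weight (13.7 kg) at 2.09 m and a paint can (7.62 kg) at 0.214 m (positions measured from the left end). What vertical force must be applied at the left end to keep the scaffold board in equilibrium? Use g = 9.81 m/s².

About the right end:
Beam weight: 2.65 × 9.81 = 26 N down at 1.13 m → arm 1.13 m, τ = 26 × 1.13 = 29.38 N·m counterclockwise.
Weight: 13.7 × 9.81 = 134.4 N down at 2.09 m → arm 0.17 m, τ = 134.4 × 0.17 = 22.85 N·m counterclockwise.
Paint can: 7.62 × 9.81 = 74.75 N down at 0.214 m → arm 2.046 m, τ = 74.75 × 2.046 = 152.9 N·m counterclockwise.
Net moment of the loads = 205.1 N·m counterclockwise.
The upward force F acts at the left end, arm 2.26 m, giving F × 2.26 clockwise.
Setting net torque to zero: F × 2.26 = 205.1 → F = 205.1 / 2.26 = 90.8 N.

F ≈ 90.8 N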